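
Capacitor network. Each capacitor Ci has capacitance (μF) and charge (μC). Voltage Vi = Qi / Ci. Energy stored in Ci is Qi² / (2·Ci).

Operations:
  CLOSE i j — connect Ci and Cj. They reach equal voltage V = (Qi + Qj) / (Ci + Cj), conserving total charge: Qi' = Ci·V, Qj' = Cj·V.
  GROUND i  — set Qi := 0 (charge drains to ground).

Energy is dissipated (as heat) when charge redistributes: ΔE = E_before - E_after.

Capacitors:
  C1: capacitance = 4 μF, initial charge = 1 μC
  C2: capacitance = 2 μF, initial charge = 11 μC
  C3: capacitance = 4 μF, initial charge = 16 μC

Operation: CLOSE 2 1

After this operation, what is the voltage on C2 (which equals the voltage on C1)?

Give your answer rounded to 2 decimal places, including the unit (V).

Answer: 2.00 V

Derivation:
Initial: C1(4μF, Q=1μC, V=0.25V), C2(2μF, Q=11μC, V=5.50V), C3(4μF, Q=16μC, V=4.00V)
Op 1: CLOSE 2-1: Q_total=12.00, C_total=6.00, V=2.00; Q2=4.00, Q1=8.00; dissipated=18.375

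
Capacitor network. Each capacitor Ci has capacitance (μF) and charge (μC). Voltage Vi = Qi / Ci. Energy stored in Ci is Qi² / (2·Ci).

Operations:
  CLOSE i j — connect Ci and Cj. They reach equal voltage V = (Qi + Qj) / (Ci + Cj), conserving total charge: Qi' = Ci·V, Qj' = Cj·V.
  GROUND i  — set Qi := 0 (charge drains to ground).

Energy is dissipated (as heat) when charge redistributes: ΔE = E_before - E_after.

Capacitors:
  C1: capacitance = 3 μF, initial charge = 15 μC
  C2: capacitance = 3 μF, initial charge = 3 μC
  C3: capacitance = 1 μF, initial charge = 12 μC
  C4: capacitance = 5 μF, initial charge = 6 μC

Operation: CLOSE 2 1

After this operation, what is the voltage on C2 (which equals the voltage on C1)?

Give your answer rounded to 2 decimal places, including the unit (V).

Initial: C1(3μF, Q=15μC, V=5.00V), C2(3μF, Q=3μC, V=1.00V), C3(1μF, Q=12μC, V=12.00V), C4(5μF, Q=6μC, V=1.20V)
Op 1: CLOSE 2-1: Q_total=18.00, C_total=6.00, V=3.00; Q2=9.00, Q1=9.00; dissipated=12.000

Answer: 3.00 V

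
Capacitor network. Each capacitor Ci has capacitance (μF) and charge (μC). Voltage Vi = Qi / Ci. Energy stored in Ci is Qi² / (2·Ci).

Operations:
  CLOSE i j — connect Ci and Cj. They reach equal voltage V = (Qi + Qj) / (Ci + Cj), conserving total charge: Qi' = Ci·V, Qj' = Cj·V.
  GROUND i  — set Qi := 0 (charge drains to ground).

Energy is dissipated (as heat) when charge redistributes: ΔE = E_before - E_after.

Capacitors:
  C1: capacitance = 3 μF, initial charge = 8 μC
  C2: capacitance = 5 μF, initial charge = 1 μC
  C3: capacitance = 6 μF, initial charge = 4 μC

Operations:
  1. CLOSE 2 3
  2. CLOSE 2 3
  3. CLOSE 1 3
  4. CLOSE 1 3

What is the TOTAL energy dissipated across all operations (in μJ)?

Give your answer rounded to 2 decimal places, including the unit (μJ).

Answer: 5.19 μJ

Derivation:
Initial: C1(3μF, Q=8μC, V=2.67V), C2(5μF, Q=1μC, V=0.20V), C3(6μF, Q=4μC, V=0.67V)
Op 1: CLOSE 2-3: Q_total=5.00, C_total=11.00, V=0.45; Q2=2.27, Q3=2.73; dissipated=0.297
Op 2: CLOSE 2-3: Q_total=5.00, C_total=11.00, V=0.45; Q2=2.27, Q3=2.73; dissipated=0.000
Op 3: CLOSE 1-3: Q_total=10.73, C_total=9.00, V=1.19; Q1=3.58, Q3=7.15; dissipated=4.893
Op 4: CLOSE 1-3: Q_total=10.73, C_total=9.00, V=1.19; Q1=3.58, Q3=7.15; dissipated=0.000
Total dissipated: 5.190 μJ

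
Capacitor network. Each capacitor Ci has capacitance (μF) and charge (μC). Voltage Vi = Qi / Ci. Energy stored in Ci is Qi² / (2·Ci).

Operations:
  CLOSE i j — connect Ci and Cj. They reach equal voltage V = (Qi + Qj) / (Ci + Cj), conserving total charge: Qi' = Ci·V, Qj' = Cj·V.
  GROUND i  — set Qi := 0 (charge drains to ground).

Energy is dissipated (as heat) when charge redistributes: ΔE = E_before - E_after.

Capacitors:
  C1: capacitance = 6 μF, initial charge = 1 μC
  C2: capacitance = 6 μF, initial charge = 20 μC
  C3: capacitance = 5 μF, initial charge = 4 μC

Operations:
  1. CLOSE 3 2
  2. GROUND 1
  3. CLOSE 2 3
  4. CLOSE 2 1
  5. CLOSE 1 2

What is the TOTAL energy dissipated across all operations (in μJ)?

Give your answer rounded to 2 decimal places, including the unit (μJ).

Initial: C1(6μF, Q=1μC, V=0.17V), C2(6μF, Q=20μC, V=3.33V), C3(5μF, Q=4μC, V=0.80V)
Op 1: CLOSE 3-2: Q_total=24.00, C_total=11.00, V=2.18; Q3=10.91, Q2=13.09; dissipated=8.752
Op 2: GROUND 1: Q1=0; energy lost=0.083
Op 3: CLOSE 2-3: Q_total=24.00, C_total=11.00, V=2.18; Q2=13.09, Q3=10.91; dissipated=0.000
Op 4: CLOSE 2-1: Q_total=13.09, C_total=12.00, V=1.09; Q2=6.55, Q1=6.55; dissipated=7.140
Op 5: CLOSE 1-2: Q_total=13.09, C_total=12.00, V=1.09; Q1=6.55, Q2=6.55; dissipated=0.000
Total dissipated: 15.975 μJ

Answer: 15.98 μJ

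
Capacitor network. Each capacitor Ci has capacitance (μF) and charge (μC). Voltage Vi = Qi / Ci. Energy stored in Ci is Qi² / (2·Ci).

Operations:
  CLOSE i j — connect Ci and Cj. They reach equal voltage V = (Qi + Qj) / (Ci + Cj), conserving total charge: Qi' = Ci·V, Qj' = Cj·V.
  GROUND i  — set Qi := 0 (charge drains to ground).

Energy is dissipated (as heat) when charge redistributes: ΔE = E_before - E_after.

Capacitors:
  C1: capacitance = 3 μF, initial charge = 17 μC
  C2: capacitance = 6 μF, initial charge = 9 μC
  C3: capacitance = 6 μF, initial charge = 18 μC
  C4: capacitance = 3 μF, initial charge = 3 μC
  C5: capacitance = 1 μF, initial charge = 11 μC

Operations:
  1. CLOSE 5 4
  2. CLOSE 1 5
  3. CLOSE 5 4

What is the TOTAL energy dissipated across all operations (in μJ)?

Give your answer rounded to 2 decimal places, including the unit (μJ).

Initial: C1(3μF, Q=17μC, V=5.67V), C2(6μF, Q=9μC, V=1.50V), C3(6μF, Q=18μC, V=3.00V), C4(3μF, Q=3μC, V=1.00V), C5(1μF, Q=11μC, V=11.00V)
Op 1: CLOSE 5-4: Q_total=14.00, C_total=4.00, V=3.50; Q5=3.50, Q4=10.50; dissipated=37.500
Op 2: CLOSE 1-5: Q_total=20.50, C_total=4.00, V=5.12; Q1=15.38, Q5=5.12; dissipated=1.760
Op 3: CLOSE 5-4: Q_total=15.62, C_total=4.00, V=3.91; Q5=3.91, Q4=11.72; dissipated=0.990
Total dissipated: 40.251 μJ

Answer: 40.25 μJ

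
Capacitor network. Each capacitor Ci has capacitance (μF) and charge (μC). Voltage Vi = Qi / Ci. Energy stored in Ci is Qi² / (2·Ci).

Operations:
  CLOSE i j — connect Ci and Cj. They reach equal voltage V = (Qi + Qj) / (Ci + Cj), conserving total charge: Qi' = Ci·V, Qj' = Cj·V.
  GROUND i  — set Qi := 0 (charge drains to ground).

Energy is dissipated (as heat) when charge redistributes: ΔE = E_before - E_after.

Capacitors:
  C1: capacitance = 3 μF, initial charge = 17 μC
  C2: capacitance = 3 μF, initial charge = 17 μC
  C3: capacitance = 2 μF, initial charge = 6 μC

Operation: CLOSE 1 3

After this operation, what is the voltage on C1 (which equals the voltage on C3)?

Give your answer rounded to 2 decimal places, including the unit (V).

Answer: 4.60 V

Derivation:
Initial: C1(3μF, Q=17μC, V=5.67V), C2(3μF, Q=17μC, V=5.67V), C3(2μF, Q=6μC, V=3.00V)
Op 1: CLOSE 1-3: Q_total=23.00, C_total=5.00, V=4.60; Q1=13.80, Q3=9.20; dissipated=4.267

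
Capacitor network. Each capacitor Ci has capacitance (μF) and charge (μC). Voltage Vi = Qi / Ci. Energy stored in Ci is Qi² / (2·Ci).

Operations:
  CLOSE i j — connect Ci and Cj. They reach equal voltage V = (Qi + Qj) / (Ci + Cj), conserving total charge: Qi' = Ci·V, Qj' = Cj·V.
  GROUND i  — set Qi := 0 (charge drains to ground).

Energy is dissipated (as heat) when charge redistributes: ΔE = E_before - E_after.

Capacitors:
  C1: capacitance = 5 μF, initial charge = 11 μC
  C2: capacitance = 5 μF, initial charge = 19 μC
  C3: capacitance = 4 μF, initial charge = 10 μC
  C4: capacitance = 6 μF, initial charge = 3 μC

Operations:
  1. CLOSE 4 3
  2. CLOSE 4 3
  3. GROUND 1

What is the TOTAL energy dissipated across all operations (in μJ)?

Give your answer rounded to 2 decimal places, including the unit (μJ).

Answer: 16.90 μJ

Derivation:
Initial: C1(5μF, Q=11μC, V=2.20V), C2(5μF, Q=19μC, V=3.80V), C3(4μF, Q=10μC, V=2.50V), C4(6μF, Q=3μC, V=0.50V)
Op 1: CLOSE 4-3: Q_total=13.00, C_total=10.00, V=1.30; Q4=7.80, Q3=5.20; dissipated=4.800
Op 2: CLOSE 4-3: Q_total=13.00, C_total=10.00, V=1.30; Q4=7.80, Q3=5.20; dissipated=0.000
Op 3: GROUND 1: Q1=0; energy lost=12.100
Total dissipated: 16.900 μJ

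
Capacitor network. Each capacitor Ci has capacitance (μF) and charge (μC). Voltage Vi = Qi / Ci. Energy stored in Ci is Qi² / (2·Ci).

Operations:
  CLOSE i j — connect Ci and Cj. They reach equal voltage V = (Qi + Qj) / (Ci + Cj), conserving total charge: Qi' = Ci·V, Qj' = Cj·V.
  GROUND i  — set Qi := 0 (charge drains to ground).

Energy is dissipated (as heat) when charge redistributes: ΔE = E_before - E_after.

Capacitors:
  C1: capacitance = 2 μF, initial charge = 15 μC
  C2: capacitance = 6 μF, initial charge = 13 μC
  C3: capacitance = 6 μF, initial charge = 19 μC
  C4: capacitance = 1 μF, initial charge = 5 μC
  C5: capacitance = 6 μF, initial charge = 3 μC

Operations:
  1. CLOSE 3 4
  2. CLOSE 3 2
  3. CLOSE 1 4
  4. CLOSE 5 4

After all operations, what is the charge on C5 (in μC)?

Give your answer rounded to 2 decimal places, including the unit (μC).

Answer: 7.84 μC

Derivation:
Initial: C1(2μF, Q=15μC, V=7.50V), C2(6μF, Q=13μC, V=2.17V), C3(6μF, Q=19μC, V=3.17V), C4(1μF, Q=5μC, V=5.00V), C5(6μF, Q=3μC, V=0.50V)
Op 1: CLOSE 3-4: Q_total=24.00, C_total=7.00, V=3.43; Q3=20.57, Q4=3.43; dissipated=1.440
Op 2: CLOSE 3-2: Q_total=33.57, C_total=12.00, V=2.80; Q3=16.79, Q2=16.79; dissipated=2.389
Op 3: CLOSE 1-4: Q_total=18.43, C_total=3.00, V=6.14; Q1=12.29, Q4=6.14; dissipated=5.526
Op 4: CLOSE 5-4: Q_total=9.14, C_total=7.00, V=1.31; Q5=7.84, Q4=1.31; dissipated=13.647
Final charges: Q1=12.29, Q2=16.79, Q3=16.79, Q4=1.31, Q5=7.84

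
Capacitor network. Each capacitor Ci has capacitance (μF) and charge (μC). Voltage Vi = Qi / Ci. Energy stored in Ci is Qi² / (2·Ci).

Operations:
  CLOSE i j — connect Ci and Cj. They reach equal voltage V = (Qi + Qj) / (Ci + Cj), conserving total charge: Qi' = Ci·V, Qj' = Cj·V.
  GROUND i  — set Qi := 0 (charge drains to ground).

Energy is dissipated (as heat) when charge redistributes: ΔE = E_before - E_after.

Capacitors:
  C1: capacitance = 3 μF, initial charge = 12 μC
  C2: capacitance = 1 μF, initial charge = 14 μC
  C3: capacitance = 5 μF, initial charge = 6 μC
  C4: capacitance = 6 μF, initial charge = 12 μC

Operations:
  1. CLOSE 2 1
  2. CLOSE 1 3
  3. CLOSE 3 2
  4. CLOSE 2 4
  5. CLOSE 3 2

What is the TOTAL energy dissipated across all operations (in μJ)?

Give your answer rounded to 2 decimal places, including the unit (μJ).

Initial: C1(3μF, Q=12μC, V=4.00V), C2(1μF, Q=14μC, V=14.00V), C3(5μF, Q=6μC, V=1.20V), C4(6μF, Q=12μC, V=2.00V)
Op 1: CLOSE 2-1: Q_total=26.00, C_total=4.00, V=6.50; Q2=6.50, Q1=19.50; dissipated=37.500
Op 2: CLOSE 1-3: Q_total=25.50, C_total=8.00, V=3.19; Q1=9.56, Q3=15.94; dissipated=26.334
Op 3: CLOSE 3-2: Q_total=22.44, C_total=6.00, V=3.74; Q3=18.70, Q2=3.74; dissipated=4.572
Op 4: CLOSE 2-4: Q_total=15.74, C_total=7.00, V=2.25; Q2=2.25, Q4=13.49; dissipated=1.297
Op 5: CLOSE 3-2: Q_total=20.95, C_total=6.00, V=3.49; Q3=17.46, Q2=3.49; dissipated=0.926
Total dissipated: 70.630 μJ

Answer: 70.63 μJ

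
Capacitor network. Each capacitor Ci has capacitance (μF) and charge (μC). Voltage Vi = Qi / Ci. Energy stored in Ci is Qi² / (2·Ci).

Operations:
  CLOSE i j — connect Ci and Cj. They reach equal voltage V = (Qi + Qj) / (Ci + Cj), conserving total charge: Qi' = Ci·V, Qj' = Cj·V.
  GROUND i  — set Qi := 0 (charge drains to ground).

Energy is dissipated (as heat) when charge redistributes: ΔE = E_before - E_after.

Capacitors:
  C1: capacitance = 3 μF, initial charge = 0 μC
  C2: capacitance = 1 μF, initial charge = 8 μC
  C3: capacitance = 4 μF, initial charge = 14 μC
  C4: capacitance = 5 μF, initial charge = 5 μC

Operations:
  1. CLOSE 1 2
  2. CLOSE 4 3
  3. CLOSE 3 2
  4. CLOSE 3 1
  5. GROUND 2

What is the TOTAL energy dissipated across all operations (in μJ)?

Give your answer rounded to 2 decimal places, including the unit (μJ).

Initial: C1(3μF, Q=0μC, V=0.00V), C2(1μF, Q=8μC, V=8.00V), C3(4μF, Q=14μC, V=3.50V), C4(5μF, Q=5μC, V=1.00V)
Op 1: CLOSE 1-2: Q_total=8.00, C_total=4.00, V=2.00; Q1=6.00, Q2=2.00; dissipated=24.000
Op 2: CLOSE 4-3: Q_total=19.00, C_total=9.00, V=2.11; Q4=10.56, Q3=8.44; dissipated=6.944
Op 3: CLOSE 3-2: Q_total=10.44, C_total=5.00, V=2.09; Q3=8.36, Q2=2.09; dissipated=0.005
Op 4: CLOSE 3-1: Q_total=14.36, C_total=7.00, V=2.05; Q3=8.20, Q1=6.15; dissipated=0.007
Op 5: GROUND 2: Q2=0; energy lost=2.182
Total dissipated: 33.138 μJ

Answer: 33.14 μJ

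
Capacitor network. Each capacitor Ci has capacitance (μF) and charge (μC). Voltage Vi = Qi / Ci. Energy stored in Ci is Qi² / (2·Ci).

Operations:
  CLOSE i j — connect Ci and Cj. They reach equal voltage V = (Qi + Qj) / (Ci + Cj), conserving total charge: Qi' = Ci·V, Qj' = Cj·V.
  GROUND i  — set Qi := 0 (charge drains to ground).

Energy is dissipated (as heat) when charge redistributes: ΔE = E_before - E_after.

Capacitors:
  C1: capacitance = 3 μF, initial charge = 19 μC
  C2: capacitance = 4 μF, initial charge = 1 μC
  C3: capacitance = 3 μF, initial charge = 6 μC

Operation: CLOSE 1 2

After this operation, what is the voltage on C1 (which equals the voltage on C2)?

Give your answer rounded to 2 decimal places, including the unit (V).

Initial: C1(3μF, Q=19μC, V=6.33V), C2(4μF, Q=1μC, V=0.25V), C3(3μF, Q=6μC, V=2.00V)
Op 1: CLOSE 1-2: Q_total=20.00, C_total=7.00, V=2.86; Q1=8.57, Q2=11.43; dissipated=31.720

Answer: 2.86 V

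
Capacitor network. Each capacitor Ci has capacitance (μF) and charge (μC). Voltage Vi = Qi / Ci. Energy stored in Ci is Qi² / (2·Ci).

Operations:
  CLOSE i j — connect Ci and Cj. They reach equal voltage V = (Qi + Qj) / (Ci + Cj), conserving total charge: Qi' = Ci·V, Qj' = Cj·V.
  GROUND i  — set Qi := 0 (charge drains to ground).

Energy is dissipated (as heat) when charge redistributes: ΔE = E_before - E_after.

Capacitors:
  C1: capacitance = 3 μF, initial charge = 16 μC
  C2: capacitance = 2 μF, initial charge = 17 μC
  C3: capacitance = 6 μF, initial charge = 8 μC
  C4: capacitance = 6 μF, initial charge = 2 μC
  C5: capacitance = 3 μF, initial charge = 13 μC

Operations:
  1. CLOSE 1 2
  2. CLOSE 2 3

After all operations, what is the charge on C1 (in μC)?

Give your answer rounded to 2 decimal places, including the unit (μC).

Answer: 19.80 μC

Derivation:
Initial: C1(3μF, Q=16μC, V=5.33V), C2(2μF, Q=17μC, V=8.50V), C3(6μF, Q=8μC, V=1.33V), C4(6μF, Q=2μC, V=0.33V), C5(3μF, Q=13μC, V=4.33V)
Op 1: CLOSE 1-2: Q_total=33.00, C_total=5.00, V=6.60; Q1=19.80, Q2=13.20; dissipated=6.017
Op 2: CLOSE 2-3: Q_total=21.20, C_total=8.00, V=2.65; Q2=5.30, Q3=15.90; dissipated=20.803
Final charges: Q1=19.80, Q2=5.30, Q3=15.90, Q4=2.00, Q5=13.00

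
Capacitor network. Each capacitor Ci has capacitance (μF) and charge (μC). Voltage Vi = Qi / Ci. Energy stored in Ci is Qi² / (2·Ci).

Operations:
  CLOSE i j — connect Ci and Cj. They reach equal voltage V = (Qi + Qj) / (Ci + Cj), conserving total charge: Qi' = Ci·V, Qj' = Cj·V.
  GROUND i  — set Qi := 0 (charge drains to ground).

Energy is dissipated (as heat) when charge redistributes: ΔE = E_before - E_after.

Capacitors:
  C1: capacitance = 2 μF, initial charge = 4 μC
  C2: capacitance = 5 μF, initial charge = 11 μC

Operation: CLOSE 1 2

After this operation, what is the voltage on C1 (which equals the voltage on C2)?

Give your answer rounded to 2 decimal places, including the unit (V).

Initial: C1(2μF, Q=4μC, V=2.00V), C2(5μF, Q=11μC, V=2.20V)
Op 1: CLOSE 1-2: Q_total=15.00, C_total=7.00, V=2.14; Q1=4.29, Q2=10.71; dissipated=0.029

Answer: 2.14 V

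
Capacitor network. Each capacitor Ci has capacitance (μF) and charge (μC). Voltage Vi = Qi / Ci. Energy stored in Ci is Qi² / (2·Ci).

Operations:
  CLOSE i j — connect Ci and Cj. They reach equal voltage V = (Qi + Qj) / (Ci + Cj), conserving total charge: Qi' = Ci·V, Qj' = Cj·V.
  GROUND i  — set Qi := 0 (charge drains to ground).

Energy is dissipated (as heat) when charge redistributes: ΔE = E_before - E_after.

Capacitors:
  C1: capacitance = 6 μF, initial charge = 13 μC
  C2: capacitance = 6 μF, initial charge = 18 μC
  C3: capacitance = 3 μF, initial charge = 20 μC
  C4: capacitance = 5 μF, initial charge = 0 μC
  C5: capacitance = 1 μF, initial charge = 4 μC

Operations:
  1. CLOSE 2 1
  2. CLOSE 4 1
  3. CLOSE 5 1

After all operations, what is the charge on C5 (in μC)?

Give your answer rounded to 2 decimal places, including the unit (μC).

Initial: C1(6μF, Q=13μC, V=2.17V), C2(6μF, Q=18μC, V=3.00V), C3(3μF, Q=20μC, V=6.67V), C4(5μF, Q=0μC, V=0.00V), C5(1μF, Q=4μC, V=4.00V)
Op 1: CLOSE 2-1: Q_total=31.00, C_total=12.00, V=2.58; Q2=15.50, Q1=15.50; dissipated=1.042
Op 2: CLOSE 4-1: Q_total=15.50, C_total=11.00, V=1.41; Q4=7.05, Q1=8.45; dissipated=9.100
Op 3: CLOSE 5-1: Q_total=12.45, C_total=7.00, V=1.78; Q5=1.78, Q1=10.68; dissipated=2.877
Final charges: Q1=10.68, Q2=15.50, Q3=20.00, Q4=7.05, Q5=1.78

Answer: 1.78 μC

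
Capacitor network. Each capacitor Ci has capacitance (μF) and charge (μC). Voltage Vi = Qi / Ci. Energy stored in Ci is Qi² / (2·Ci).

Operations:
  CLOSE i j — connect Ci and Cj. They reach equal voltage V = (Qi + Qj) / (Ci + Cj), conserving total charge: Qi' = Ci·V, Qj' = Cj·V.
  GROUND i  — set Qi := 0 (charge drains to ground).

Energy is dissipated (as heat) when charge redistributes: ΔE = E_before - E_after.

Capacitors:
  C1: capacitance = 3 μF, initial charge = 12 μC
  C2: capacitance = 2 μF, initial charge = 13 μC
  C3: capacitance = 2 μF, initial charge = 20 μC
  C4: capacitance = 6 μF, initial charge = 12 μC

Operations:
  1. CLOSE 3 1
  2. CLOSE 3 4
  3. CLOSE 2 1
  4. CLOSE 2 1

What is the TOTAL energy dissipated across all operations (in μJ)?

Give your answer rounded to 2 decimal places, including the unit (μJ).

Answer: 36.13 μJ

Derivation:
Initial: C1(3μF, Q=12μC, V=4.00V), C2(2μF, Q=13μC, V=6.50V), C3(2μF, Q=20μC, V=10.00V), C4(6μF, Q=12μC, V=2.00V)
Op 1: CLOSE 3-1: Q_total=32.00, C_total=5.00, V=6.40; Q3=12.80, Q1=19.20; dissipated=21.600
Op 2: CLOSE 3-4: Q_total=24.80, C_total=8.00, V=3.10; Q3=6.20, Q4=18.60; dissipated=14.520
Op 3: CLOSE 2-1: Q_total=32.20, C_total=5.00, V=6.44; Q2=12.88, Q1=19.32; dissipated=0.006
Op 4: CLOSE 2-1: Q_total=32.20, C_total=5.00, V=6.44; Q2=12.88, Q1=19.32; dissipated=0.000
Total dissipated: 36.126 μJ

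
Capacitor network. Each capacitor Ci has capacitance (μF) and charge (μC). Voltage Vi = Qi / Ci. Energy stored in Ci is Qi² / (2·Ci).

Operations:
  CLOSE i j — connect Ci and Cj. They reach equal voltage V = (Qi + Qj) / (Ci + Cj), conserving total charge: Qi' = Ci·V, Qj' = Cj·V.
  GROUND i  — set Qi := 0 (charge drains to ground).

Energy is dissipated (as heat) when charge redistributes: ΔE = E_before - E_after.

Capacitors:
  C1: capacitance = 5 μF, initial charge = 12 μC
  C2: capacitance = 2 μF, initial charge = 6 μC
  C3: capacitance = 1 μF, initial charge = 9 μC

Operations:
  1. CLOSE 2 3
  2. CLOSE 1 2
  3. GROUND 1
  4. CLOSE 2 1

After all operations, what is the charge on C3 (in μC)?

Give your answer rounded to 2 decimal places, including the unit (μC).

Answer: 5.00 μC

Derivation:
Initial: C1(5μF, Q=12μC, V=2.40V), C2(2μF, Q=6μC, V=3.00V), C3(1μF, Q=9μC, V=9.00V)
Op 1: CLOSE 2-3: Q_total=15.00, C_total=3.00, V=5.00; Q2=10.00, Q3=5.00; dissipated=12.000
Op 2: CLOSE 1-2: Q_total=22.00, C_total=7.00, V=3.14; Q1=15.71, Q2=6.29; dissipated=4.829
Op 3: GROUND 1: Q1=0; energy lost=24.694
Op 4: CLOSE 2-1: Q_total=6.29, C_total=7.00, V=0.90; Q2=1.80, Q1=4.49; dissipated=7.055
Final charges: Q1=4.49, Q2=1.80, Q3=5.00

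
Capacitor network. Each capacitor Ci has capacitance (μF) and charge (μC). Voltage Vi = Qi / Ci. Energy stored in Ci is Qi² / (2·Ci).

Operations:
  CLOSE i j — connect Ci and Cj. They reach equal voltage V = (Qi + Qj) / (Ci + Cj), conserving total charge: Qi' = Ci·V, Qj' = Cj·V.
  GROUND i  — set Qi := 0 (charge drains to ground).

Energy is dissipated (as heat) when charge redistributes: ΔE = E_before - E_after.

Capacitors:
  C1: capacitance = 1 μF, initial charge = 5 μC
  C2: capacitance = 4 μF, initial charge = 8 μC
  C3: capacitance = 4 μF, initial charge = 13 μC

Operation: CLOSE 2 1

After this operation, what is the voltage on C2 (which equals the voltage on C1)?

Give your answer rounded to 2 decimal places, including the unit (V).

Initial: C1(1μF, Q=5μC, V=5.00V), C2(4μF, Q=8μC, V=2.00V), C3(4μF, Q=13μC, V=3.25V)
Op 1: CLOSE 2-1: Q_total=13.00, C_total=5.00, V=2.60; Q2=10.40, Q1=2.60; dissipated=3.600

Answer: 2.60 V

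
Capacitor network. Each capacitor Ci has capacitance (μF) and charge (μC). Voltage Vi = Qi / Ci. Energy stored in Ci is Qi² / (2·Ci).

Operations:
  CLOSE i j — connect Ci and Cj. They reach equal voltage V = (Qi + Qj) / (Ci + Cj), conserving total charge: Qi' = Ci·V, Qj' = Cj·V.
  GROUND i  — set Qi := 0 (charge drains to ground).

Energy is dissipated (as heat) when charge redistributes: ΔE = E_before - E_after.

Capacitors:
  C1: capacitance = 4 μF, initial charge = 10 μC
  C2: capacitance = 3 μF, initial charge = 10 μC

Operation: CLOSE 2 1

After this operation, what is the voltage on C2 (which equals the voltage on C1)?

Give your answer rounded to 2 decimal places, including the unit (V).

Answer: 2.86 V

Derivation:
Initial: C1(4μF, Q=10μC, V=2.50V), C2(3μF, Q=10μC, V=3.33V)
Op 1: CLOSE 2-1: Q_total=20.00, C_total=7.00, V=2.86; Q2=8.57, Q1=11.43; dissipated=0.595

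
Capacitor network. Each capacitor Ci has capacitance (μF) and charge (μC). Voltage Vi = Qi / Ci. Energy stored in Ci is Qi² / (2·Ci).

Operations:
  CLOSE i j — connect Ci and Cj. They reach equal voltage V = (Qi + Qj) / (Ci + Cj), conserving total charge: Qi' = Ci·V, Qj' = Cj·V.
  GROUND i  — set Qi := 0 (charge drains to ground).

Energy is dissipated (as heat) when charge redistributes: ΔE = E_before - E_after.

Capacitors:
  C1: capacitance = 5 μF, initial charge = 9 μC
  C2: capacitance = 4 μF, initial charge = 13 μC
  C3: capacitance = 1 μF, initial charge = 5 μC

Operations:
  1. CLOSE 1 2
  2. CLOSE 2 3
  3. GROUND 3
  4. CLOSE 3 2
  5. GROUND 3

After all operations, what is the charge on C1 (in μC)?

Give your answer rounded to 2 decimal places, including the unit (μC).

Initial: C1(5μF, Q=9μC, V=1.80V), C2(4μF, Q=13μC, V=3.25V), C3(1μF, Q=5μC, V=5.00V)
Op 1: CLOSE 1-2: Q_total=22.00, C_total=9.00, V=2.44; Q1=12.22, Q2=9.78; dissipated=2.336
Op 2: CLOSE 2-3: Q_total=14.78, C_total=5.00, V=2.96; Q2=11.82, Q3=2.96; dissipated=2.612
Op 3: GROUND 3: Q3=0; energy lost=4.368
Op 4: CLOSE 3-2: Q_total=11.82, C_total=5.00, V=2.36; Q3=2.36, Q2=9.46; dissipated=3.494
Op 5: GROUND 3: Q3=0; energy lost=2.795
Final charges: Q1=12.22, Q2=9.46, Q3=0.00

Answer: 12.22 μC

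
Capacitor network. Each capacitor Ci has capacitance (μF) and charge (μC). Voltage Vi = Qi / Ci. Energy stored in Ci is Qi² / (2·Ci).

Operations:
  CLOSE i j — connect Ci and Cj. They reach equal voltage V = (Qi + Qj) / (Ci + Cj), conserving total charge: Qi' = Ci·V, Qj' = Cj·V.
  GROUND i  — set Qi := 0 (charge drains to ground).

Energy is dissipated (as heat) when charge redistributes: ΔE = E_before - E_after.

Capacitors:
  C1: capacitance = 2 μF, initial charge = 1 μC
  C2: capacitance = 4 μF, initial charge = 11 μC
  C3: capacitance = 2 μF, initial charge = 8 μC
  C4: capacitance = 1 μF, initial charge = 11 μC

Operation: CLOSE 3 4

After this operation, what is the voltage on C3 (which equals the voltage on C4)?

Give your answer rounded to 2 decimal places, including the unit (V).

Answer: 6.33 V

Derivation:
Initial: C1(2μF, Q=1μC, V=0.50V), C2(4μF, Q=11μC, V=2.75V), C3(2μF, Q=8μC, V=4.00V), C4(1μF, Q=11μC, V=11.00V)
Op 1: CLOSE 3-4: Q_total=19.00, C_total=3.00, V=6.33; Q3=12.67, Q4=6.33; dissipated=16.333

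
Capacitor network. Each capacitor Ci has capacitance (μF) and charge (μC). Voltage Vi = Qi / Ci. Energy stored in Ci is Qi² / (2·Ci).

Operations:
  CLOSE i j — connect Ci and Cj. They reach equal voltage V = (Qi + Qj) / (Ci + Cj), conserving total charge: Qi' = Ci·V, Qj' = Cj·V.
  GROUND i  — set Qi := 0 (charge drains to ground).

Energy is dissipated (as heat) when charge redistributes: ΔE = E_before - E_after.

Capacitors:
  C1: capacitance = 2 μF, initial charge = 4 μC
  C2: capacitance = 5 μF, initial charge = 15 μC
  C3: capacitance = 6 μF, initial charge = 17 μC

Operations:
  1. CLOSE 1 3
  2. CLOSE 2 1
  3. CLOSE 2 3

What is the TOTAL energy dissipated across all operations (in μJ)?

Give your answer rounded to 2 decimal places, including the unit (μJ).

Answer: 0.72 μJ

Derivation:
Initial: C1(2μF, Q=4μC, V=2.00V), C2(5μF, Q=15μC, V=3.00V), C3(6μF, Q=17μC, V=2.83V)
Op 1: CLOSE 1-3: Q_total=21.00, C_total=8.00, V=2.62; Q1=5.25, Q3=15.75; dissipated=0.521
Op 2: CLOSE 2-1: Q_total=20.25, C_total=7.00, V=2.89; Q2=14.46, Q1=5.79; dissipated=0.100
Op 3: CLOSE 2-3: Q_total=30.21, C_total=11.00, V=2.75; Q2=13.73, Q3=16.48; dissipated=0.098
Total dissipated: 0.719 μJ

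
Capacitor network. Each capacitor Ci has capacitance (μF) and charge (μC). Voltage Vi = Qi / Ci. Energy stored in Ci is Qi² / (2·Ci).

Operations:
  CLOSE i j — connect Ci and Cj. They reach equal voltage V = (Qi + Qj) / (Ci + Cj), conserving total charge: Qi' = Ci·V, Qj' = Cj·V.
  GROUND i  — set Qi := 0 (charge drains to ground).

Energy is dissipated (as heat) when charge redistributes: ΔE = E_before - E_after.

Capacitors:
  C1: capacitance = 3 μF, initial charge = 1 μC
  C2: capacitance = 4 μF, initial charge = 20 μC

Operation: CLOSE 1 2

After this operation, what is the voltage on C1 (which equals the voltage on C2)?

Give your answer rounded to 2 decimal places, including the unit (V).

Initial: C1(3μF, Q=1μC, V=0.33V), C2(4μF, Q=20μC, V=5.00V)
Op 1: CLOSE 1-2: Q_total=21.00, C_total=7.00, V=3.00; Q1=9.00, Q2=12.00; dissipated=18.667

Answer: 3.00 V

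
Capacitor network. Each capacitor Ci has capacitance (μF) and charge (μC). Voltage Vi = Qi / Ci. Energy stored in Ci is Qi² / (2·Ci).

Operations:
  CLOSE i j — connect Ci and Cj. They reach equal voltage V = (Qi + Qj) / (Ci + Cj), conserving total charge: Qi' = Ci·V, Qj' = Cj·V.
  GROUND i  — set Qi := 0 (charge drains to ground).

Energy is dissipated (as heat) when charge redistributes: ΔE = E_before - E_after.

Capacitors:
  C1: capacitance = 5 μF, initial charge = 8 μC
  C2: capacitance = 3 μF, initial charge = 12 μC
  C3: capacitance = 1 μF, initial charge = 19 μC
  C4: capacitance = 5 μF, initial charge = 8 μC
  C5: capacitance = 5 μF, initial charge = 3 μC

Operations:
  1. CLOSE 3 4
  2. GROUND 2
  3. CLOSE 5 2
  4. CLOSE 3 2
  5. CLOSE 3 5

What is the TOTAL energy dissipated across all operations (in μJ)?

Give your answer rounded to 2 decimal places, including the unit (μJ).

Initial: C1(5μF, Q=8μC, V=1.60V), C2(3μF, Q=12μC, V=4.00V), C3(1μF, Q=19μC, V=19.00V), C4(5μF, Q=8μC, V=1.60V), C5(5μF, Q=3μC, V=0.60V)
Op 1: CLOSE 3-4: Q_total=27.00, C_total=6.00, V=4.50; Q3=4.50, Q4=22.50; dissipated=126.150
Op 2: GROUND 2: Q2=0; energy lost=24.000
Op 3: CLOSE 5-2: Q_total=3.00, C_total=8.00, V=0.38; Q5=1.88, Q2=1.12; dissipated=0.338
Op 4: CLOSE 3-2: Q_total=5.62, C_total=4.00, V=1.41; Q3=1.41, Q2=4.22; dissipated=6.381
Op 5: CLOSE 3-5: Q_total=3.28, C_total=6.00, V=0.55; Q3=0.55, Q5=2.73; dissipated=0.443
Total dissipated: 157.311 μJ

Answer: 157.31 μJ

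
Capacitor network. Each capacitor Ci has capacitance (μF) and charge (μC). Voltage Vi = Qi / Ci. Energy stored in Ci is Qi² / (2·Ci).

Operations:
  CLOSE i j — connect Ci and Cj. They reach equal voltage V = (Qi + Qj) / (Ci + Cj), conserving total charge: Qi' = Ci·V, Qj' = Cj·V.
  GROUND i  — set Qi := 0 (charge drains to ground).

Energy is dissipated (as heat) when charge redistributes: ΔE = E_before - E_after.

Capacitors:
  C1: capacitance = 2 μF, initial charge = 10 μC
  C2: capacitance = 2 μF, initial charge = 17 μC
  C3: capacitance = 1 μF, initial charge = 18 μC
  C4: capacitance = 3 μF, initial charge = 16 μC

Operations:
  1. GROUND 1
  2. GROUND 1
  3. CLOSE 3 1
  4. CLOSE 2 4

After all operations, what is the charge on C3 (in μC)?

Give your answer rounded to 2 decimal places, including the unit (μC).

Initial: C1(2μF, Q=10μC, V=5.00V), C2(2μF, Q=17μC, V=8.50V), C3(1μF, Q=18μC, V=18.00V), C4(3μF, Q=16μC, V=5.33V)
Op 1: GROUND 1: Q1=0; energy lost=25.000
Op 2: GROUND 1: Q1=0; energy lost=0.000
Op 3: CLOSE 3-1: Q_total=18.00, C_total=3.00, V=6.00; Q3=6.00, Q1=12.00; dissipated=108.000
Op 4: CLOSE 2-4: Q_total=33.00, C_total=5.00, V=6.60; Q2=13.20, Q4=19.80; dissipated=6.017
Final charges: Q1=12.00, Q2=13.20, Q3=6.00, Q4=19.80

Answer: 6.00 μC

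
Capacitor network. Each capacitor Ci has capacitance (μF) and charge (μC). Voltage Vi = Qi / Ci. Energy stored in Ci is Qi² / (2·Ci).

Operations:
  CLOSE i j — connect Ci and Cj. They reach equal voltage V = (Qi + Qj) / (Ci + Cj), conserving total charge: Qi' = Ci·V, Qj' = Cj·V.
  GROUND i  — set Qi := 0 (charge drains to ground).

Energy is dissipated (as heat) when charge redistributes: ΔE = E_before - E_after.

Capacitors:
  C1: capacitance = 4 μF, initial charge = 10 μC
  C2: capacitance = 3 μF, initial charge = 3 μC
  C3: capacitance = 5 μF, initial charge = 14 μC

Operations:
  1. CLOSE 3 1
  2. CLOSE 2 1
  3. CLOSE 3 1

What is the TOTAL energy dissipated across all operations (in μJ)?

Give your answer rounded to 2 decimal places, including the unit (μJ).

Answer: 3.05 μJ

Derivation:
Initial: C1(4μF, Q=10μC, V=2.50V), C2(3μF, Q=3μC, V=1.00V), C3(5μF, Q=14μC, V=2.80V)
Op 1: CLOSE 3-1: Q_total=24.00, C_total=9.00, V=2.67; Q3=13.33, Q1=10.67; dissipated=0.100
Op 2: CLOSE 2-1: Q_total=13.67, C_total=7.00, V=1.95; Q2=5.86, Q1=7.81; dissipated=2.381
Op 3: CLOSE 3-1: Q_total=21.14, C_total=9.00, V=2.35; Q3=11.75, Q1=9.40; dissipated=0.567
Total dissipated: 3.048 μJ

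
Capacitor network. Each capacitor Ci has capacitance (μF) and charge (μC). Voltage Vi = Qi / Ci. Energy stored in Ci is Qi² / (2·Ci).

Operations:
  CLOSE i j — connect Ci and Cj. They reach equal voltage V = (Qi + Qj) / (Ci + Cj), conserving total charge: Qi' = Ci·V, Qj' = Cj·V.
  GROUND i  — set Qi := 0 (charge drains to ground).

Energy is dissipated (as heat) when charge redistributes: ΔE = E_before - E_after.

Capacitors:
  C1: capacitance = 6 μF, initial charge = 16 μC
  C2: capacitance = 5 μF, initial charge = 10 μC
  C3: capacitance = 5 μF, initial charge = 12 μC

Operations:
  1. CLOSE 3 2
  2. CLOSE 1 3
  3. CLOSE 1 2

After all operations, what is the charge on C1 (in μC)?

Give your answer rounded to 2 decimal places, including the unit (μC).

Answer: 14.03 μC

Derivation:
Initial: C1(6μF, Q=16μC, V=2.67V), C2(5μF, Q=10μC, V=2.00V), C3(5μF, Q=12μC, V=2.40V)
Op 1: CLOSE 3-2: Q_total=22.00, C_total=10.00, V=2.20; Q3=11.00, Q2=11.00; dissipated=0.200
Op 2: CLOSE 1-3: Q_total=27.00, C_total=11.00, V=2.45; Q1=14.73, Q3=12.27; dissipated=0.297
Op 3: CLOSE 1-2: Q_total=25.73, C_total=11.00, V=2.34; Q1=14.03, Q2=11.69; dissipated=0.088
Final charges: Q1=14.03, Q2=11.69, Q3=12.27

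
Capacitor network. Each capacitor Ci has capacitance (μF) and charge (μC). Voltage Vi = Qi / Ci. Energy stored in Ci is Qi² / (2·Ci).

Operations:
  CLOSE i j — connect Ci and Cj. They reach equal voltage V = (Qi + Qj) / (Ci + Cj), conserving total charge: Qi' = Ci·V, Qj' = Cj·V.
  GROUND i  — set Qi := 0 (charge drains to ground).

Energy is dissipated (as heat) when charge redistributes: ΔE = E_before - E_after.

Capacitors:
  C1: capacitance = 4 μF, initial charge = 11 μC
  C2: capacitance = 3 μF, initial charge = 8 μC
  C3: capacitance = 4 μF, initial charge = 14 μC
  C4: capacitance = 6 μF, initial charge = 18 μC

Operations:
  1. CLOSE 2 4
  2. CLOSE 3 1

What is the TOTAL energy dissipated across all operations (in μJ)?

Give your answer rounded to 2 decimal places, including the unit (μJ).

Initial: C1(4μF, Q=11μC, V=2.75V), C2(3μF, Q=8μC, V=2.67V), C3(4μF, Q=14μC, V=3.50V), C4(6μF, Q=18μC, V=3.00V)
Op 1: CLOSE 2-4: Q_total=26.00, C_total=9.00, V=2.89; Q2=8.67, Q4=17.33; dissipated=0.111
Op 2: CLOSE 3-1: Q_total=25.00, C_total=8.00, V=3.12; Q3=12.50, Q1=12.50; dissipated=0.562
Total dissipated: 0.674 μJ

Answer: 0.67 μJ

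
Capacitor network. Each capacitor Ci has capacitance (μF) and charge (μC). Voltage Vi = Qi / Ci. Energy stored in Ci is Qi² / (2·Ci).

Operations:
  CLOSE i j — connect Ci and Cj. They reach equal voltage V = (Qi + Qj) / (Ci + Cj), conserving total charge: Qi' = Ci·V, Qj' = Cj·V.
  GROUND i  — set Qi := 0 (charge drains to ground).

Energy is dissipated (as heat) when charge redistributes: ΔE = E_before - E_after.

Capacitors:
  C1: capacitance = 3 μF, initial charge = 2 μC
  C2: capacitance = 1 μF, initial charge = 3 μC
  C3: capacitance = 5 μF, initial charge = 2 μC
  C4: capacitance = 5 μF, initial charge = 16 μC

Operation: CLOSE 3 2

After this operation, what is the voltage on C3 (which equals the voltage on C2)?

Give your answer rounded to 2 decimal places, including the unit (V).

Initial: C1(3μF, Q=2μC, V=0.67V), C2(1μF, Q=3μC, V=3.00V), C3(5μF, Q=2μC, V=0.40V), C4(5μF, Q=16μC, V=3.20V)
Op 1: CLOSE 3-2: Q_total=5.00, C_total=6.00, V=0.83; Q3=4.17, Q2=0.83; dissipated=2.817

Answer: 0.83 V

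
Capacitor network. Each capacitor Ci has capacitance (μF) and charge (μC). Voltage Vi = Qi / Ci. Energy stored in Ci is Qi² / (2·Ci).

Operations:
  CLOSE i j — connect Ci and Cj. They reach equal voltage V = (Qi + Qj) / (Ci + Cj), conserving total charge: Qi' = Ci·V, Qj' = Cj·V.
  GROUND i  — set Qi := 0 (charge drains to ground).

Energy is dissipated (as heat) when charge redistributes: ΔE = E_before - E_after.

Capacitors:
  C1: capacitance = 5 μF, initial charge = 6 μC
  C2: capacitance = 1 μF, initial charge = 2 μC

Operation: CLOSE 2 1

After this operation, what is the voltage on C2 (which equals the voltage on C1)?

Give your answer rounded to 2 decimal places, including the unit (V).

Initial: C1(5μF, Q=6μC, V=1.20V), C2(1μF, Q=2μC, V=2.00V)
Op 1: CLOSE 2-1: Q_total=8.00, C_total=6.00, V=1.33; Q2=1.33, Q1=6.67; dissipated=0.267

Answer: 1.33 V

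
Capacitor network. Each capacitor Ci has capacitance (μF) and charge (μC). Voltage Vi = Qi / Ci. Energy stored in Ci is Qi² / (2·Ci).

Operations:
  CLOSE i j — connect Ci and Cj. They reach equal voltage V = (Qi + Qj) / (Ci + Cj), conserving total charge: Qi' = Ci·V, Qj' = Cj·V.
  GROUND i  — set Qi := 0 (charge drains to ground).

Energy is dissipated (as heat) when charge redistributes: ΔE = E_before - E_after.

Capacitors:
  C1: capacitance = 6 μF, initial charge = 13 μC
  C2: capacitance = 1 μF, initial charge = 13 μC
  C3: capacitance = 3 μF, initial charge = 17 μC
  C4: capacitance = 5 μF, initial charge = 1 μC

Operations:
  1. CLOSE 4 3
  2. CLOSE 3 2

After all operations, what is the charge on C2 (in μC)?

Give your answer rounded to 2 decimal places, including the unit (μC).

Answer: 4.94 μC

Derivation:
Initial: C1(6μF, Q=13μC, V=2.17V), C2(1μF, Q=13μC, V=13.00V), C3(3μF, Q=17μC, V=5.67V), C4(5μF, Q=1μC, V=0.20V)
Op 1: CLOSE 4-3: Q_total=18.00, C_total=8.00, V=2.25; Q4=11.25, Q3=6.75; dissipated=28.017
Op 2: CLOSE 3-2: Q_total=19.75, C_total=4.00, V=4.94; Q3=14.81, Q2=4.94; dissipated=43.336
Final charges: Q1=13.00, Q2=4.94, Q3=14.81, Q4=11.25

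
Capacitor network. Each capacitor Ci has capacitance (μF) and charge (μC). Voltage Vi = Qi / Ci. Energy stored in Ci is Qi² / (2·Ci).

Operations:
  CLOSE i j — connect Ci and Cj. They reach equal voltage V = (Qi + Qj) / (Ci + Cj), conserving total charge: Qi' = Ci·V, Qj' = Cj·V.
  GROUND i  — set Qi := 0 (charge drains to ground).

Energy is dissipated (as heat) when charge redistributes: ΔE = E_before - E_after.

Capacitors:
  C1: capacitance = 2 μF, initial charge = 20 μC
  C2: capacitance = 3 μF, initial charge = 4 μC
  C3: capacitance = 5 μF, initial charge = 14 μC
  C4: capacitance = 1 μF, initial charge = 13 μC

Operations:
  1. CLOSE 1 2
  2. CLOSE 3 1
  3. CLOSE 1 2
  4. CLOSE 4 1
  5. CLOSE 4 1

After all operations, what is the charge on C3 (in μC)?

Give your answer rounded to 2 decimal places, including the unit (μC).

Answer: 16.86 μC

Derivation:
Initial: C1(2μF, Q=20μC, V=10.00V), C2(3μF, Q=4μC, V=1.33V), C3(5μF, Q=14μC, V=2.80V), C4(1μF, Q=13μC, V=13.00V)
Op 1: CLOSE 1-2: Q_total=24.00, C_total=5.00, V=4.80; Q1=9.60, Q2=14.40; dissipated=45.067
Op 2: CLOSE 3-1: Q_total=23.60, C_total=7.00, V=3.37; Q3=16.86, Q1=6.74; dissipated=2.857
Op 3: CLOSE 1-2: Q_total=21.14, C_total=5.00, V=4.23; Q1=8.46, Q2=12.69; dissipated=1.224
Op 4: CLOSE 4-1: Q_total=21.46, C_total=3.00, V=7.15; Q4=7.15, Q1=14.30; dissipated=25.646
Op 5: CLOSE 4-1: Q_total=21.46, C_total=3.00, V=7.15; Q4=7.15, Q1=14.30; dissipated=0.000
Final charges: Q1=14.30, Q2=12.69, Q3=16.86, Q4=7.15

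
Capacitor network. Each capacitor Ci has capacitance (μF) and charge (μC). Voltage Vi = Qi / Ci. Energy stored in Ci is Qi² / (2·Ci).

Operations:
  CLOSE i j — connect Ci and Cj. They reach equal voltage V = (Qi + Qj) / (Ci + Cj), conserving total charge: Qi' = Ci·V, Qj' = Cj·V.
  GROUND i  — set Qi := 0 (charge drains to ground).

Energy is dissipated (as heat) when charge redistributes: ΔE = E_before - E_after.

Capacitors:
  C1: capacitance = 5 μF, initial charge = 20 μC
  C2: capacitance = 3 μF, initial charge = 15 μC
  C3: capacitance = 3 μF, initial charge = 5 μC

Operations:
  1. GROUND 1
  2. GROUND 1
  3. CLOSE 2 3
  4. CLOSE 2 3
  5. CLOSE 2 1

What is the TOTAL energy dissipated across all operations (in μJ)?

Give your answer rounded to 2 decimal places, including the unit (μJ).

Initial: C1(5μF, Q=20μC, V=4.00V), C2(3μF, Q=15μC, V=5.00V), C3(3μF, Q=5μC, V=1.67V)
Op 1: GROUND 1: Q1=0; energy lost=40.000
Op 2: GROUND 1: Q1=0; energy lost=0.000
Op 3: CLOSE 2-3: Q_total=20.00, C_total=6.00, V=3.33; Q2=10.00, Q3=10.00; dissipated=8.333
Op 4: CLOSE 2-3: Q_total=20.00, C_total=6.00, V=3.33; Q2=10.00, Q3=10.00; dissipated=0.000
Op 5: CLOSE 2-1: Q_total=10.00, C_total=8.00, V=1.25; Q2=3.75, Q1=6.25; dissipated=10.417
Total dissipated: 58.750 μJ

Answer: 58.75 μJ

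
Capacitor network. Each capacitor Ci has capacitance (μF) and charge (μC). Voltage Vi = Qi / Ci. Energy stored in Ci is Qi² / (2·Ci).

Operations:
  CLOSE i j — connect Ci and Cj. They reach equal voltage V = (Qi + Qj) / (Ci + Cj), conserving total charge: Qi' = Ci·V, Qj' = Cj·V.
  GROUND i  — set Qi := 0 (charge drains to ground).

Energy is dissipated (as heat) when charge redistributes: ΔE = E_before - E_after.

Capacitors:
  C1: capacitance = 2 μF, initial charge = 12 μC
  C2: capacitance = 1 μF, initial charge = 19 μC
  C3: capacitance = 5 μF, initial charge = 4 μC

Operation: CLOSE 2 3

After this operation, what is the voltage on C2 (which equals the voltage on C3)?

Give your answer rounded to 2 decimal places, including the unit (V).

Answer: 3.83 V

Derivation:
Initial: C1(2μF, Q=12μC, V=6.00V), C2(1μF, Q=19μC, V=19.00V), C3(5μF, Q=4μC, V=0.80V)
Op 1: CLOSE 2-3: Q_total=23.00, C_total=6.00, V=3.83; Q2=3.83, Q3=19.17; dissipated=138.017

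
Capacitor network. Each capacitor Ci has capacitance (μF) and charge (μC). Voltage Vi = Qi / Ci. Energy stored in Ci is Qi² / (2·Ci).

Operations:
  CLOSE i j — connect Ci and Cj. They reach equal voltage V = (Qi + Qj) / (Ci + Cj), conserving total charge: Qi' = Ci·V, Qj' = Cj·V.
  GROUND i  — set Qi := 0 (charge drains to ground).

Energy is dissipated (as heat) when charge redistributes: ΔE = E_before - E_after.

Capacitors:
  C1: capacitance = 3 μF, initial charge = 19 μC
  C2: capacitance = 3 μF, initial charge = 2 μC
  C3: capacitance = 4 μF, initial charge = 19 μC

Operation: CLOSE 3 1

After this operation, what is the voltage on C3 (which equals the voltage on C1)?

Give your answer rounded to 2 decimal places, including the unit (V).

Initial: C1(3μF, Q=19μC, V=6.33V), C2(3μF, Q=2μC, V=0.67V), C3(4μF, Q=19μC, V=4.75V)
Op 1: CLOSE 3-1: Q_total=38.00, C_total=7.00, V=5.43; Q3=21.71, Q1=16.29; dissipated=2.149

Answer: 5.43 V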